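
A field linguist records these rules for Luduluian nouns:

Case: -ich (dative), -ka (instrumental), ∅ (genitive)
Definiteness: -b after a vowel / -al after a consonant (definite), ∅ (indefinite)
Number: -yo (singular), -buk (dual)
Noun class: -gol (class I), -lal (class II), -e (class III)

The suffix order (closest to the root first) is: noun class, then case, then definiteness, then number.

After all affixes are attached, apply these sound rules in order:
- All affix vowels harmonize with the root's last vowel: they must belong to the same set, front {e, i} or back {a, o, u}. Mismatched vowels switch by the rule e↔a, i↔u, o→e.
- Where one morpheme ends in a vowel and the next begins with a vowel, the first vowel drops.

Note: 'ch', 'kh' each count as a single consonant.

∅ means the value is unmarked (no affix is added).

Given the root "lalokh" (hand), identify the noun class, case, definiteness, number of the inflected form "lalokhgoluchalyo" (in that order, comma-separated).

Segment: lalokh-gol-ich-al-yo.
noun class: -gol → class I.
case: -ich → dative.
definiteness: -b/al → definite.
number: -yo → singular.

class I, dative, definite, singular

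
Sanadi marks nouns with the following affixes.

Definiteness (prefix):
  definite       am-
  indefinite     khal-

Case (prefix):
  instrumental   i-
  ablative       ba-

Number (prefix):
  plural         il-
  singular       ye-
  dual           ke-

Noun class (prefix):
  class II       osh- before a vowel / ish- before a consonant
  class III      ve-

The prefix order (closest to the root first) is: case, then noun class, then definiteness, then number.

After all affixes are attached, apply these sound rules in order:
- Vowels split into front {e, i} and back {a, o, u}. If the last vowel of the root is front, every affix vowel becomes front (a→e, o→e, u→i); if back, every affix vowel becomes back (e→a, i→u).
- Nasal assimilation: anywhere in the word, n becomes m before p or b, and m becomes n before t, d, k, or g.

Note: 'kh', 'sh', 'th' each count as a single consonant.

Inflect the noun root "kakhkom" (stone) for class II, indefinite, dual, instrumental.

Attach case instrumental i- → ikakhkom.
Attach noun class class II osh- (before vowel 'i') → oshikakhkom.
Attach definiteness indefinite khal- → khaloshikakhkom.
Attach number dual ke- → kekhaloshikakhkom.
Apply vowel harmony: kekhaloshikakhkom → kakhaloshukakhkom.
Nasal assimilation: no change.

kakhaloshukakhkom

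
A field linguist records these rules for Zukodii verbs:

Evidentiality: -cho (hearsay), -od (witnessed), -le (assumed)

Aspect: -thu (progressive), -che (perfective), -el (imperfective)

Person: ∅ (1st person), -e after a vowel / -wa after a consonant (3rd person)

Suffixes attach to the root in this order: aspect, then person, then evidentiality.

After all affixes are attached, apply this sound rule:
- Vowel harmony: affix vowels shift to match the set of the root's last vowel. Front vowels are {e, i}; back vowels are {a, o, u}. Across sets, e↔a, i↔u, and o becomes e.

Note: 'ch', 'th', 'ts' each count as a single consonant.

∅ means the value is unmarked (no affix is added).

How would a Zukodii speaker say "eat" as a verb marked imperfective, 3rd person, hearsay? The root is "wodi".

Attach aspect imperfective -el → wodiel.
Attach person 3rd person -wa (after consonant 'l') → wodielwa.
Attach evidentiality hearsay -cho → wodielwacho.
Apply vowel harmony: wodielwacho → wodielweche.

wodielweche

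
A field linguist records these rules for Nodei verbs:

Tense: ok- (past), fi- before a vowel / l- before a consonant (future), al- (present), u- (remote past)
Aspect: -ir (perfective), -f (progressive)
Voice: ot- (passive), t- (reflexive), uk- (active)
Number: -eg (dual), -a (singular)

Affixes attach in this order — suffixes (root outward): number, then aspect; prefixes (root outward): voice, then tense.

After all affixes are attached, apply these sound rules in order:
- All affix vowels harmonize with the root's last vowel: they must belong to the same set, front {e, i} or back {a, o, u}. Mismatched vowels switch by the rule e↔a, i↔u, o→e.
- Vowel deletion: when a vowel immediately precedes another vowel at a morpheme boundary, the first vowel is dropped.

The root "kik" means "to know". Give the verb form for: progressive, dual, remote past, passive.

etkikegf

Attach voice passive ot- → otkik.
Attach number dual -eg → otkikeg.
Attach aspect progressive -f → otkikegf.
Attach tense remote past u- → uotkikegf.
Apply vowel harmony: uotkikegf → ietkikegf.
Apply vowel deletion: ietkikegf → etkikegf.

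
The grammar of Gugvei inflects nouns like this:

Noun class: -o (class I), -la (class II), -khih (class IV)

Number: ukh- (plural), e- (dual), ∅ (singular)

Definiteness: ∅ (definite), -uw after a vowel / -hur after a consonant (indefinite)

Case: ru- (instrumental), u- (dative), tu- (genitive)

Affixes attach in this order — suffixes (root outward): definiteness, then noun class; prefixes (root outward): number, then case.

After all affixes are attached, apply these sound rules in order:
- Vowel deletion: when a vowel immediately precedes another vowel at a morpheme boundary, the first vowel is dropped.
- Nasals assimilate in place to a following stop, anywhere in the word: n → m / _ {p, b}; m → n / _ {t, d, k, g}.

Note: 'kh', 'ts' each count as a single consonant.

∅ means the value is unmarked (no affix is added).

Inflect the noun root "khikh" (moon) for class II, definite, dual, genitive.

definiteness = definite: zero marking, form stays khikh.
Attach number dual e- → ekhikh.
Attach noun class class II -la → ekhikhla.
Attach case genitive tu- → tuekhikhla.
Apply vowel deletion: tuekhikhla → tekhikhla.
Nasal assimilation: no change.

tekhikhla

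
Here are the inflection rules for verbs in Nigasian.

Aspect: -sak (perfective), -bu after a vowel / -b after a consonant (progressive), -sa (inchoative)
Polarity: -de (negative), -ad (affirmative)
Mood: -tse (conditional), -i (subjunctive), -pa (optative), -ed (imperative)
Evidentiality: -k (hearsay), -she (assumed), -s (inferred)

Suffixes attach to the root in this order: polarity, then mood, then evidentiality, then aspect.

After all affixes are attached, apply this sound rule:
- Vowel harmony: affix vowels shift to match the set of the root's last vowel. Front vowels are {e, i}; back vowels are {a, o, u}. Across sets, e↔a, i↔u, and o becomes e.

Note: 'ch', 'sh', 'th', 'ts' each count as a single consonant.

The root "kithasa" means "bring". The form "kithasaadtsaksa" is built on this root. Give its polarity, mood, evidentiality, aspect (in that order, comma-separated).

affirmative, conditional, hearsay, inchoative

Segment: kithasa-ad-tse-k-sa.
polarity: -ad → affirmative.
mood: -tse → conditional.
evidentiality: -k → hearsay.
aspect: -sa → inchoative.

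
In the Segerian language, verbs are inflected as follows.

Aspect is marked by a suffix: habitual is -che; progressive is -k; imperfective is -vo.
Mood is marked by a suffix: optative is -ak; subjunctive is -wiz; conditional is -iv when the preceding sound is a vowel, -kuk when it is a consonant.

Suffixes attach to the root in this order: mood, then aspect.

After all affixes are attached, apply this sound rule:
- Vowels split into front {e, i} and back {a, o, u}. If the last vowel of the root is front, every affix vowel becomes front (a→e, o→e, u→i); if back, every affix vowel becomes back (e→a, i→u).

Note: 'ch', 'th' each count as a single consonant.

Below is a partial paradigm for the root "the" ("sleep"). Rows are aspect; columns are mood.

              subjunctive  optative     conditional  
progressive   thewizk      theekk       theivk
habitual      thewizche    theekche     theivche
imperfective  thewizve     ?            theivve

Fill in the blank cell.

theekve

Attach mood optative -ak → theak.
Attach aspect imperfective -vo → theakvo.
Apply vowel harmony: theakvo → theekve.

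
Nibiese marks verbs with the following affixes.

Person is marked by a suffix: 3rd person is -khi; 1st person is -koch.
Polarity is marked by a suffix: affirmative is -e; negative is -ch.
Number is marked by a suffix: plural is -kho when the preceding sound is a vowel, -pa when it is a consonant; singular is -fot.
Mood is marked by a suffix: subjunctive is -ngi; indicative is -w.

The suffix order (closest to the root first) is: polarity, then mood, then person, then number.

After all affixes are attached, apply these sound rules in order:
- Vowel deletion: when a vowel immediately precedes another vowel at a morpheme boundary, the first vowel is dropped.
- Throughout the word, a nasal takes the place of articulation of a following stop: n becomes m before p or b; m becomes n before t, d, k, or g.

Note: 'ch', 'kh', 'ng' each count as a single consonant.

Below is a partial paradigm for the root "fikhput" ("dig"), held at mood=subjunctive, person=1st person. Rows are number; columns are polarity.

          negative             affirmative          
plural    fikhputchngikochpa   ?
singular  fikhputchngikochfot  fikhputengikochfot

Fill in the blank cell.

fikhputengikochpa

Attach polarity affirmative -e → fikhpute.
Attach mood subjunctive -ngi → fikhputengi.
Attach person 1st person -koch → fikhputengikoch.
Attach number plural -pa (after consonant 'ch') → fikhputengikochpa.
Vowel deletion: no change.
Nasal assimilation: no change.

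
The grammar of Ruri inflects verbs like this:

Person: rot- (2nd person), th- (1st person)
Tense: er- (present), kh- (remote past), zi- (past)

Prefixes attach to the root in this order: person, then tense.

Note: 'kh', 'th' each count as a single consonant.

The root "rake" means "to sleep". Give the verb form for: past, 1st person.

Attach person 1st person th- → thrake.
Attach tense past zi- → zithrake.

zithrake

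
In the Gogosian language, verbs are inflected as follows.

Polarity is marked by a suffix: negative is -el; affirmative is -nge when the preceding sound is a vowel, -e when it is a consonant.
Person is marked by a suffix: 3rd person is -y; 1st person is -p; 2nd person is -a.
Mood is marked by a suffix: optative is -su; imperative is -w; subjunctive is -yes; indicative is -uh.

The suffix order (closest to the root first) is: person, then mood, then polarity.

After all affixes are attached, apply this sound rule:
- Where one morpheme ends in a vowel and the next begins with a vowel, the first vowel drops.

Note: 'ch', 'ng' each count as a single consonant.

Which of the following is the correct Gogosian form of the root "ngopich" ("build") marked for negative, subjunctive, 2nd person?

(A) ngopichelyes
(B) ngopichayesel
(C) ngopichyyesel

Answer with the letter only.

Attach person 2nd person -a → ngopicha.
Attach mood subjunctive -yes → ngopichayes.
Attach polarity negative -el → ngopichayesel.
Vowel deletion: no change.
So the correct form is ngopichayesel, option (B).
(A) ngopichelyes is wrong: it has the affixes in the wrong order.
(C) ngopichyyesel is wrong: it uses 3rd person instead of 2nd person for person.

B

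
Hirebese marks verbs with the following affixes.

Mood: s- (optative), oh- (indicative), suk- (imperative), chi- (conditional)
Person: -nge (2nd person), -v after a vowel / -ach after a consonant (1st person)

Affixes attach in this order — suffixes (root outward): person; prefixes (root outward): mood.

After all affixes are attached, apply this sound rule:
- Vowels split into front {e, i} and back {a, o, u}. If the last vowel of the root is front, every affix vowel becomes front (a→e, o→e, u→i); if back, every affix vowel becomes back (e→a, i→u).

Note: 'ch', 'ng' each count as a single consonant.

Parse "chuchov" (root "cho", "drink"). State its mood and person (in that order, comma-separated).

Segment: chi-cho-v.
mood: chi- → conditional.
person: -v/ach → 1st person.

conditional, 1st person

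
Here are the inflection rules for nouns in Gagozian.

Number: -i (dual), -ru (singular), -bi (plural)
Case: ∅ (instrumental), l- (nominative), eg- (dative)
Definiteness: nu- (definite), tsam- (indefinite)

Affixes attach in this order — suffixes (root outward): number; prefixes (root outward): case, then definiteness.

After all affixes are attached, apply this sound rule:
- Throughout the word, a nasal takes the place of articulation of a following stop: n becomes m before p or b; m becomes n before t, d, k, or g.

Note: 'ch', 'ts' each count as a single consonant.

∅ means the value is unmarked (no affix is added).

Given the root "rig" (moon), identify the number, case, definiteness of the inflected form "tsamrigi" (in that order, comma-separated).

dual, instrumental, indefinite

Segment: tsam-rig-i.
number: -i → dual.
case: ∅ → instrumental.
definiteness: tsam- → indefinite.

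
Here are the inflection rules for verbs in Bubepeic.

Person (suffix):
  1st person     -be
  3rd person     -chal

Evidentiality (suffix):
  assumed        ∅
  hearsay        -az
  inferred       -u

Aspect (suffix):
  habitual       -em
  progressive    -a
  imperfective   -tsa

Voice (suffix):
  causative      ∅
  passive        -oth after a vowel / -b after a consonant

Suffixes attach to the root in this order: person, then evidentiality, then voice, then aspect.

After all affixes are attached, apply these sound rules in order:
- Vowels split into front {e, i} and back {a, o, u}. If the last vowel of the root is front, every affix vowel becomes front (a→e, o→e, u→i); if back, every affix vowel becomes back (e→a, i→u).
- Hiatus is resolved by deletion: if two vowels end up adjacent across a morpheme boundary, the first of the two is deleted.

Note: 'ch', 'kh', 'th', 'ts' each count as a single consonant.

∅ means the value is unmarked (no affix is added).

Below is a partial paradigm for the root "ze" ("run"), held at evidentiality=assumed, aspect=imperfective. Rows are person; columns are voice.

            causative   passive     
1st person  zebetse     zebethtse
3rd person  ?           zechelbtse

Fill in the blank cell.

zecheltse

Attach person 3rd person -chal → zechal.
evidentiality = assumed: zero marking, form stays zechal.
voice = causative: zero marking, form stays zechal.
Attach aspect imperfective -tsa → zechaltsa.
Apply vowel harmony: zechaltsa → zecheltse.
Vowel deletion: no change.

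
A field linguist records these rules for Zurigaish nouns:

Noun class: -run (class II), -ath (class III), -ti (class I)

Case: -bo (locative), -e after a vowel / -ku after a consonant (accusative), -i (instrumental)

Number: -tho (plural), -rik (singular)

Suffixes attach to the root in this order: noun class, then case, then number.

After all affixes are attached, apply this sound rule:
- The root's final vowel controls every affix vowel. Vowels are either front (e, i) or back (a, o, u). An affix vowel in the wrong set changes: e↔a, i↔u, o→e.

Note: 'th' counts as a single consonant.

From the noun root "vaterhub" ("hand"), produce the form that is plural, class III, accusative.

vaterhubathkutho

Attach noun class class III -ath → vaterhubath.
Attach case accusative -ku (after consonant 'th') → vaterhubathku.
Attach number plural -tho → vaterhubathkutho.
Vowel harmony: no change.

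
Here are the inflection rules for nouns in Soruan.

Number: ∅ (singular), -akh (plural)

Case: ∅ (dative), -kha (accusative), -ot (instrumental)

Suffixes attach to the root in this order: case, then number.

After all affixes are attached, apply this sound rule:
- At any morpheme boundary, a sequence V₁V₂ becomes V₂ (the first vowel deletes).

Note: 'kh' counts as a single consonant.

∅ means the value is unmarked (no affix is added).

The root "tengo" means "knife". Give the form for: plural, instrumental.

tengotakh

Attach case instrumental -ot → tengoot.
Attach number plural -akh → tengootakh.
Apply vowel deletion: tengootakh → tengotakh.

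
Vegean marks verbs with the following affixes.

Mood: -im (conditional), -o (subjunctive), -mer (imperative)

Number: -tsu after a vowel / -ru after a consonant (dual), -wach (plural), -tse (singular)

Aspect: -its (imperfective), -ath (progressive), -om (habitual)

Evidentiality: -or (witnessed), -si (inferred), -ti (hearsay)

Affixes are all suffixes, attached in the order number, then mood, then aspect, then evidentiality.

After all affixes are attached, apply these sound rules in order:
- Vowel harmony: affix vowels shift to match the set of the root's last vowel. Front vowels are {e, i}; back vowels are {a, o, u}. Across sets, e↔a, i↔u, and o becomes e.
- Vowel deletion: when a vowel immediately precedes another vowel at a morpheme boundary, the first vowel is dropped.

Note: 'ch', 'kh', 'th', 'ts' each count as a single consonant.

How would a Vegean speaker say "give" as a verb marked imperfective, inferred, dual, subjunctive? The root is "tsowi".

tsowitsitssi

Attach number dual -tsu (after vowel 'i') → tsowitsu.
Attach mood subjunctive -o → tsowitsuo.
Attach aspect imperfective -its → tsowitsuoits.
Attach evidentiality inferred -si → tsowitsuoitssi.
Apply vowel harmony: tsowitsuoitssi → tsowitsieitssi.
Apply vowel deletion: tsowitsieitssi → tsowitsitssi.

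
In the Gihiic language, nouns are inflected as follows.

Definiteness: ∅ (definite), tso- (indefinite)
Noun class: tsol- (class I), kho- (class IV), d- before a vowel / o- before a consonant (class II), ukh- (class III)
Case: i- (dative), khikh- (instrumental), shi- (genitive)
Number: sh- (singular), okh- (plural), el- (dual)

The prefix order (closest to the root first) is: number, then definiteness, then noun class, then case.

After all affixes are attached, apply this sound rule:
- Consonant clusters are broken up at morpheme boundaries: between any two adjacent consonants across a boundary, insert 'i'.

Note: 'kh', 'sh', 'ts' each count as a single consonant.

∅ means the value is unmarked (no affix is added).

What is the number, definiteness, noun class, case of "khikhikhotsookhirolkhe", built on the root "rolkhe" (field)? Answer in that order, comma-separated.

plural, indefinite, class IV, instrumental

Segment: khikh-kho-tso-okh-rolkhe.
number: okh- → plural.
definiteness: tso- → indefinite.
noun class: kho- → class IV.
case: khikh- → instrumental.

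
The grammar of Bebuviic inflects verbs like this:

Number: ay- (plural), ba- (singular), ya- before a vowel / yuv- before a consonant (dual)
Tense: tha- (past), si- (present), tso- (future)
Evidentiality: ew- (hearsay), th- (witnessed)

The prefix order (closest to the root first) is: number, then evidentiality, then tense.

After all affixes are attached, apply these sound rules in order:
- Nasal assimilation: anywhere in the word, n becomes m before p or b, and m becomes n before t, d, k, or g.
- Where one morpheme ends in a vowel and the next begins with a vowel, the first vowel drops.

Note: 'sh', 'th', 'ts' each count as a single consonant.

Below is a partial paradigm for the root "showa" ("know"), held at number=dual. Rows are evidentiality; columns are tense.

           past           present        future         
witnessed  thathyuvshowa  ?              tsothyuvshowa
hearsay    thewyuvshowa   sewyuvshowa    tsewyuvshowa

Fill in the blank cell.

sithyuvshowa

Attach number dual yuv- (before consonant 'sh') → yuvshowa.
Attach evidentiality witnessed th- → thyuvshowa.
Attach tense present si- → sithyuvshowa.
Nasal assimilation: no change.
Vowel deletion: no change.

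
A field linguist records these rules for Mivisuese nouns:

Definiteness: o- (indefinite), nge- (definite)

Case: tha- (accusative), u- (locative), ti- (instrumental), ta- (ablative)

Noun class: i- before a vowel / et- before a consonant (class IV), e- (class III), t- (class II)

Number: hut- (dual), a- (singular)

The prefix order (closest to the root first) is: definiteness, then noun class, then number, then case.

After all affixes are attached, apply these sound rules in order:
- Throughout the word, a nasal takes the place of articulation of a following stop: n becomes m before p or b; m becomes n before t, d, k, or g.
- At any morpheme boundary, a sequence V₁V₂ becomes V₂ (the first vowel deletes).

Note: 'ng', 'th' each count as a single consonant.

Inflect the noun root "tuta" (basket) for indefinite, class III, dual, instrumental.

tihutotuta

Attach definiteness indefinite o- → otuta.
Attach noun class class III e- → eotuta.
Attach number dual hut- → huteotuta.
Attach case instrumental ti- → tihuteotuta.
Nasal assimilation: no change.
Apply vowel deletion: tihuteotuta → tihutotuta.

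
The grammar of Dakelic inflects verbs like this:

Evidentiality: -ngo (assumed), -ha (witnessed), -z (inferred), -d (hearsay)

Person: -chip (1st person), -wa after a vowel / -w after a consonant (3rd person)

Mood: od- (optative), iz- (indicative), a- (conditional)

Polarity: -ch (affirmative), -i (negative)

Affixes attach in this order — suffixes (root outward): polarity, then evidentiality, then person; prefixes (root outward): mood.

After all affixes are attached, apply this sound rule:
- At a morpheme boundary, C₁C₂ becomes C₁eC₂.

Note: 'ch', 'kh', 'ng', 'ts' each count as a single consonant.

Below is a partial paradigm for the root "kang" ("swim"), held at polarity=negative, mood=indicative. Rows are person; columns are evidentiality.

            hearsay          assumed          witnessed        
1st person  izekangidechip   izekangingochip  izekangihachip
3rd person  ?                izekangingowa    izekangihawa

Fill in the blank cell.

Attach polarity negative -i → kangi.
Attach mood indicative iz- → izkangi.
Attach evidentiality hearsay -d → izkangid.
Attach person 3rd person -w (after consonant 'd') → izkangidw.
Apply epenthesis: izkangidw → izekangidew.

izekangidew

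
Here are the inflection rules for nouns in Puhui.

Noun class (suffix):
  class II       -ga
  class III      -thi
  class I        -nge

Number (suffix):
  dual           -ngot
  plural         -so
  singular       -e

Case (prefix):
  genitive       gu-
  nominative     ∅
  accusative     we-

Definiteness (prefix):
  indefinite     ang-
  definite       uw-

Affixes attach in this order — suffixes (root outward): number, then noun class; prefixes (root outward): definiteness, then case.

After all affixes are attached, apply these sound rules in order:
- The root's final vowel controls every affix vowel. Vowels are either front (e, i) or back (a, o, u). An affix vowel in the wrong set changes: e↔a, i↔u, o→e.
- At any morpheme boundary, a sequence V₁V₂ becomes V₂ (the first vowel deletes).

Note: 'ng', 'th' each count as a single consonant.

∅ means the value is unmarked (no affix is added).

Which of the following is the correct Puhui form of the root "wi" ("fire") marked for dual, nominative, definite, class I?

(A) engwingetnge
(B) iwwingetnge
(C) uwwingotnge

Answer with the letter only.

B

Attach number dual -ngot → wingot.
Attach definiteness definite uw- → uwwingot.
case = nominative: zero marking, form stays uwwingot.
Attach noun class class I -nge → uwwingotnge.
Apply vowel harmony: uwwingotnge → iwwingetnge.
Vowel deletion: no change.
So the correct form is iwwingetnge, option (B).
(C) uwwingotnge is wrong: it fails to apply the sound rule(s).
(A) engwingetnge is wrong: it uses indefinite instead of definite for definiteness.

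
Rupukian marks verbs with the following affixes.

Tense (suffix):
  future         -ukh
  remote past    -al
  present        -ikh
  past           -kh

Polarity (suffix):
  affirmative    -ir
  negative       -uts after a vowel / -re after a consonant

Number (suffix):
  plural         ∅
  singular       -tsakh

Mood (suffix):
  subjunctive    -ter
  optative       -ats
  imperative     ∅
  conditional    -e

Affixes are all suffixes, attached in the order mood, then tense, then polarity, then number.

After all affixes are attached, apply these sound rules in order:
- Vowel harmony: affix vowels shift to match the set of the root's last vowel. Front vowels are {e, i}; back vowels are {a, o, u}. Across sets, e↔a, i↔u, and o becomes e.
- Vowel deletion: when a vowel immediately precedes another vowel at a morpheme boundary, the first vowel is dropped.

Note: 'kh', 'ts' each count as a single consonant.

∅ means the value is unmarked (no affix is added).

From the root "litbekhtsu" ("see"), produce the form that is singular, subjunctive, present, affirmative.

Attach mood subjunctive -ter → litbekhtsuter.
Attach tense present -ikh → litbekhtsuterikh.
Attach polarity affirmative -ir → litbekhtsuterikhir.
Attach number singular -tsakh → litbekhtsuterikhirtsakh.
Apply vowel harmony: litbekhtsuterikhirtsakh → litbekhtsutarukhurtsakh.
Vowel deletion: no change.

litbekhtsutarukhurtsakh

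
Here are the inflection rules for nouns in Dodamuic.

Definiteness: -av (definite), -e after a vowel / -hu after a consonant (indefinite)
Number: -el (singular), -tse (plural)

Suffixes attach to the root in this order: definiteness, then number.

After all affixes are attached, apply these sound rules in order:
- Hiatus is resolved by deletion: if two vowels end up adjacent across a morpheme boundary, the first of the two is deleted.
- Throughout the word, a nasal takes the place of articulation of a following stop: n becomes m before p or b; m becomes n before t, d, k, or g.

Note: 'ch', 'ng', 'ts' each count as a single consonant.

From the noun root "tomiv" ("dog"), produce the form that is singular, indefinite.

tomivhel

Attach definiteness indefinite -hu (after consonant 'v') → tomivhu.
Attach number singular -el → tomivhuel.
Apply vowel deletion: tomivhuel → tomivhel.
Nasal assimilation: no change.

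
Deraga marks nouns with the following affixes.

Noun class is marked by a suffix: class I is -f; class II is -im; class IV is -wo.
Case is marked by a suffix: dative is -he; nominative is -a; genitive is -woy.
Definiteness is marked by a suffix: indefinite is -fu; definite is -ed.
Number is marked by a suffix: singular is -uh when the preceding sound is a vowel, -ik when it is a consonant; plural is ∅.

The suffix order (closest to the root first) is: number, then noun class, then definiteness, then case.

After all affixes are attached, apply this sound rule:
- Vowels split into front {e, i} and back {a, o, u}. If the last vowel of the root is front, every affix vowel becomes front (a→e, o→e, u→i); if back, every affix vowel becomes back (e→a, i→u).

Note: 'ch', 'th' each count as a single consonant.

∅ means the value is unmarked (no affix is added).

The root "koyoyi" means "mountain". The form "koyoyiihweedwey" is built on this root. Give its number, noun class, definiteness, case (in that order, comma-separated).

singular, class IV, definite, genitive

Segment: koyoyi-uh-wo-ed-woy.
number: -uh/ik → singular.
noun class: -wo → class IV.
definiteness: -ed → definite.
case: -woy → genitive.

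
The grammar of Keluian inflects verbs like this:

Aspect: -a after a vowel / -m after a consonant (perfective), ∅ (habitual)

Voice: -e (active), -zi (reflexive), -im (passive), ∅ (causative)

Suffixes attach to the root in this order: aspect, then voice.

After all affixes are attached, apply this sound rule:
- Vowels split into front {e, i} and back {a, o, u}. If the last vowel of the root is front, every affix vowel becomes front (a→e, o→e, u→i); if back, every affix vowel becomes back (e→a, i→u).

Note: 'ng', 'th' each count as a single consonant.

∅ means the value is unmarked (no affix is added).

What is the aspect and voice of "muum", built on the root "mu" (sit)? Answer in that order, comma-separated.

habitual, passive

Segment: mu-im.
aspect: ∅ → habitual.
voice: -im → passive.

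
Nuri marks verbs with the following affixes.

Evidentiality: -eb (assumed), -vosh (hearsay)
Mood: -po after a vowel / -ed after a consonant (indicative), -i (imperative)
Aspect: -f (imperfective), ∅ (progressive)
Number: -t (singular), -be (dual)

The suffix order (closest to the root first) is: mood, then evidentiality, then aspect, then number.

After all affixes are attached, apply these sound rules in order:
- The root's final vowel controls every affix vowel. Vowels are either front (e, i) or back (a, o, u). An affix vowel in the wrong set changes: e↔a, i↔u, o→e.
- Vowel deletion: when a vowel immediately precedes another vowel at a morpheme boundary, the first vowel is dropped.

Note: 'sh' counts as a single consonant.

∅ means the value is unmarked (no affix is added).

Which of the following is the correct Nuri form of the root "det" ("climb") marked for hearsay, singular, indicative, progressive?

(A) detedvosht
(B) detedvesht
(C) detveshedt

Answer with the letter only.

Attach mood indicative -ed (after consonant 't') → deted.
Attach evidentiality hearsay -vosh → detedvosh.
aspect = progressive: zero marking, form stays detedvosh.
Attach number singular -t → detedvosht.
Apply vowel harmony: detedvosht → detedvesht.
Vowel deletion: no change.
So the correct form is detedvesht, option (B).
(C) detveshedt is wrong: it has the affixes in the wrong order.
(A) detedvosht is wrong: it fails to apply the sound rule(s).

B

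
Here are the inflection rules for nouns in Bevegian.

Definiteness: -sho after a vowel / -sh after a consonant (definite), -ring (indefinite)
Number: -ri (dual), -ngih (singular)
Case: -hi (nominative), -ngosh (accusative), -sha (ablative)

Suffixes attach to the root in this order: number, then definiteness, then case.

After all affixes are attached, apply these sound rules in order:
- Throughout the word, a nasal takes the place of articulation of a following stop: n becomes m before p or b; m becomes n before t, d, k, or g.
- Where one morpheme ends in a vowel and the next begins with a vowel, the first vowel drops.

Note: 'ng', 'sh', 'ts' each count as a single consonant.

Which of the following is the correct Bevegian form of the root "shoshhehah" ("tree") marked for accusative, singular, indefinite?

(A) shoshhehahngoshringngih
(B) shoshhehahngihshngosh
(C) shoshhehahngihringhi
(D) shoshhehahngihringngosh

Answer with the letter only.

D

Attach number singular -ngih → shoshhehahngih.
Attach definiteness indefinite -ring → shoshhehahngihring.
Attach case accusative -ngosh → shoshhehahngihringngosh.
Nasal assimilation: no change.
Vowel deletion: no change.
So the correct form is shoshhehahngihringngosh, option (D).
(B) shoshhehahngihshngosh is wrong: it uses definite instead of indefinite for definiteness.
(C) shoshhehahngihringhi is wrong: it uses nominative instead of accusative for case.
(A) shoshhehahngoshringngih is wrong: it has the affixes in the wrong order.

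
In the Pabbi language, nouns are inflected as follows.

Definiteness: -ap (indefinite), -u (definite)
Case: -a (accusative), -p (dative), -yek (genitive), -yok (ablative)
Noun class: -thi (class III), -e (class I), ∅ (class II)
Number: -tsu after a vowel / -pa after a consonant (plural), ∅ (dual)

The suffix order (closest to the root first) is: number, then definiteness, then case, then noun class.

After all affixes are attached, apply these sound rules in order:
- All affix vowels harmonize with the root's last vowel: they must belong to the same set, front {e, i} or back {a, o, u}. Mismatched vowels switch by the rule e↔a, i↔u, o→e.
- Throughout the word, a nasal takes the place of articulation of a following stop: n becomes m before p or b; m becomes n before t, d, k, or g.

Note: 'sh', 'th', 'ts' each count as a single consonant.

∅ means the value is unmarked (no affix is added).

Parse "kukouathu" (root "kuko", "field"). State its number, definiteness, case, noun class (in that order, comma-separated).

dual, definite, accusative, class III

Segment: kuko-u-a-thi.
number: ∅ → dual.
definiteness: -u → definite.
case: -a → accusative.
noun class: -thi → class III.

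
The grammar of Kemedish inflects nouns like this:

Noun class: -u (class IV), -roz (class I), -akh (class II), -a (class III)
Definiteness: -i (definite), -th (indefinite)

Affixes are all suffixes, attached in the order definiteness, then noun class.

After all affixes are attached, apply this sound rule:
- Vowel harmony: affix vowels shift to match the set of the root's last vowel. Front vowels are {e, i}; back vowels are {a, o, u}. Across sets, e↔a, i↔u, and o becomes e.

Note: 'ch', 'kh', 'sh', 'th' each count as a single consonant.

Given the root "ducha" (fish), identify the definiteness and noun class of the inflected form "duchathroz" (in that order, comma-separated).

Segment: ducha-th-roz.
definiteness: -th → indefinite.
noun class: -roz → class I.

indefinite, class I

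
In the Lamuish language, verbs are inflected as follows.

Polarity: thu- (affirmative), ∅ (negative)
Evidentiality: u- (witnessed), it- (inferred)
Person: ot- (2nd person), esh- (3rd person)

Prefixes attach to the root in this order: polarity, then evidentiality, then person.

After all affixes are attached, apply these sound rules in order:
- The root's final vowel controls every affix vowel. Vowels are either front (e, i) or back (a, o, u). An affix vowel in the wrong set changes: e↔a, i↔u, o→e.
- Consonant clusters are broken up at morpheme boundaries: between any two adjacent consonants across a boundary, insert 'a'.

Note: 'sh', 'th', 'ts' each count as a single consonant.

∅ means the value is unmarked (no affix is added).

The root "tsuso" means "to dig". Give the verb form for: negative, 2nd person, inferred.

otutatsuso

polarity = negative: zero marking, form stays tsuso.
Attach evidentiality inferred it- → ittsuso.
Attach person 2nd person ot- → otittsuso.
Apply vowel harmony: otittsuso → otuttsuso.
Apply epenthesis: otuttsuso → otutatsuso.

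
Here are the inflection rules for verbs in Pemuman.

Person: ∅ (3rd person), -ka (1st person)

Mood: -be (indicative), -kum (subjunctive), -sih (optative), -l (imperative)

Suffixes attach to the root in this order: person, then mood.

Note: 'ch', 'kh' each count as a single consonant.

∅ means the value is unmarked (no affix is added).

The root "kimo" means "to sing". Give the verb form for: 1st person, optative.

kimokasih

Attach person 1st person -ka → kimoka.
Attach mood optative -sih → kimokasih.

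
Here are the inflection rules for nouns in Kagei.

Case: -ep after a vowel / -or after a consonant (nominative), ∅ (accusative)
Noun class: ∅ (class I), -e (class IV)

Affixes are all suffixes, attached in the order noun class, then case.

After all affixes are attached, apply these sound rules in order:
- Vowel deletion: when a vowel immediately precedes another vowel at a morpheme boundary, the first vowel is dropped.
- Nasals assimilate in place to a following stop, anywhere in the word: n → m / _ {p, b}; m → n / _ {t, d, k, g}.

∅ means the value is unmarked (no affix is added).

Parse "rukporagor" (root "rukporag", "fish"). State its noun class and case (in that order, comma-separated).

class I, nominative

Segment: rukporag-or.
noun class: ∅ → class I.
case: -ep/or → nominative.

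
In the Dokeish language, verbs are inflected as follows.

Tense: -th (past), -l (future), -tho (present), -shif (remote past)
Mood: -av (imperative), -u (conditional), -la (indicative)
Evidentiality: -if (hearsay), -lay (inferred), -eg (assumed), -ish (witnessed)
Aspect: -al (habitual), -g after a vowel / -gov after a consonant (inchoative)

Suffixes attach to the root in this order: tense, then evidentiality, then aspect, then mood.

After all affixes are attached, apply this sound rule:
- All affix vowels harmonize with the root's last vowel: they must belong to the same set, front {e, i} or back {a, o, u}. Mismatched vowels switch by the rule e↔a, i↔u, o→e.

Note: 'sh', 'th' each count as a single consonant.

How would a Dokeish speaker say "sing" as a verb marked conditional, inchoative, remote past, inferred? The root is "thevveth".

Attach tense remote past -shif → thevvethshif.
Attach evidentiality inferred -lay → thevvethshiflay.
Attach aspect inchoative -gov (after consonant 'y') → thevvethshiflaygov.
Attach mood conditional -u → thevvethshiflaygovu.
Apply vowel harmony: thevvethshiflaygovu → thevvethshifleygevi.

thevvethshifleygevi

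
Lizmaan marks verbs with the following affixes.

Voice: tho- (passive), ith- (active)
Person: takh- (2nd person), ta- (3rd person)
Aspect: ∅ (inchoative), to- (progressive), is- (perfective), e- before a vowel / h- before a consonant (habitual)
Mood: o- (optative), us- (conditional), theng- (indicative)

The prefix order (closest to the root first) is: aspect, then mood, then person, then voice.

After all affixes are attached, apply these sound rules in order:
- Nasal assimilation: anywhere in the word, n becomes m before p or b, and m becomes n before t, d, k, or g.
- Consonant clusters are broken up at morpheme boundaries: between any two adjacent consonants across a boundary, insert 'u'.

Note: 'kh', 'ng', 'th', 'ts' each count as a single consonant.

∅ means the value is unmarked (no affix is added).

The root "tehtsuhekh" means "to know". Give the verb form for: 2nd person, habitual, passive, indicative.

thotakhuthenguhutehtsuhekh

Attach aspect habitual h- (before consonant 't') → htehtsuhekh.
Attach mood indicative theng- → thenghtehtsuhekh.
Attach person 2nd person takh- → takhthenghtehtsuhekh.
Attach voice passive tho- → thotakhthenghtehtsuhekh.
Nasal assimilation: no change.
Apply epenthesis: thotakhthenghtehtsuhekh → thotakhuthenguhutehtsuhekh.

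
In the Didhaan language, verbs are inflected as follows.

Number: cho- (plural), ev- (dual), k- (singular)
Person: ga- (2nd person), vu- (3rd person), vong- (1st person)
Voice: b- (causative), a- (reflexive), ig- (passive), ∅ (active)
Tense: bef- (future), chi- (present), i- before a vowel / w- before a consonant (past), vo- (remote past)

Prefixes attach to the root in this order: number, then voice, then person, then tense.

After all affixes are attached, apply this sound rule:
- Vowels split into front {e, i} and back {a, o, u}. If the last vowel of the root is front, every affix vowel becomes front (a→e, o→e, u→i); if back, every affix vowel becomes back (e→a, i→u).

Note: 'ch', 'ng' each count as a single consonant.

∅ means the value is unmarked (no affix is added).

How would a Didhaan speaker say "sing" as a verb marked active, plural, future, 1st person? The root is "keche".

befvengchekeche

Attach number plural cho- → chokeche.
voice = active: zero marking, form stays chokeche.
Attach person 1st person vong- → vongchokeche.
Attach tense future bef- → befvongchokeche.
Apply vowel harmony: befvongchokeche → befvengchekeche.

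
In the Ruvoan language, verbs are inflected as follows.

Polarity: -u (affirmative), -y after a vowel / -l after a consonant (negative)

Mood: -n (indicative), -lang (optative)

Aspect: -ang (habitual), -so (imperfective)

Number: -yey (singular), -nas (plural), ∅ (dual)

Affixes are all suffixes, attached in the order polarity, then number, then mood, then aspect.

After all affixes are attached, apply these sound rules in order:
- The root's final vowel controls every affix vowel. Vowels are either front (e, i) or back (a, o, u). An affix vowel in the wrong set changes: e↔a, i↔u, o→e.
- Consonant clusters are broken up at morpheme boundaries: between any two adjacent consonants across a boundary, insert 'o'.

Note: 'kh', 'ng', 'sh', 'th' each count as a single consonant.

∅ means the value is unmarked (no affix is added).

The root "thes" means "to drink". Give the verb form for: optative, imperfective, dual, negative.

Attach polarity negative -l (after consonant 's') → thesl.
number = dual: zero marking, form stays thesl.
Attach mood optative -lang → thesllang.
Attach aspect imperfective -so → thesllangso.
Apply vowel harmony: thesllangso → thesllengse.
Apply epenthesis: thesllengse → thesololengose.

thesololengose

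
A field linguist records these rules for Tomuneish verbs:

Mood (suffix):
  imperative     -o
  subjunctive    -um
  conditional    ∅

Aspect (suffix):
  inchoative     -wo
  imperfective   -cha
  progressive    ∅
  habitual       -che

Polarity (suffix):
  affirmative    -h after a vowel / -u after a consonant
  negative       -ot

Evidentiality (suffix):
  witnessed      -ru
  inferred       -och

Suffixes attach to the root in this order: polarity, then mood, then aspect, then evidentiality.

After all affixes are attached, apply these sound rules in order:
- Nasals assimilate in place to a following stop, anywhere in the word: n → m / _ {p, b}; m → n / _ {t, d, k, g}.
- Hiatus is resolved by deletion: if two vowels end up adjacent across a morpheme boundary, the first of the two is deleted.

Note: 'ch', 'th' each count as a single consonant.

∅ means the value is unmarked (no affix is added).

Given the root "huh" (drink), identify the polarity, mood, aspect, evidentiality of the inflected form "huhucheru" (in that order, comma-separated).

Segment: huh-u-che-ru.
polarity: -h/u → affirmative.
mood: ∅ → conditional.
aspect: -che → habitual.
evidentiality: -ru → witnessed.

affirmative, conditional, habitual, witnessed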